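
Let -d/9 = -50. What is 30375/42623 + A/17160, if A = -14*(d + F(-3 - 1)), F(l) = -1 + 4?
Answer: 41819989/121901780 ≈ 0.34306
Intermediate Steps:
d = 450 (d = -9*(-50) = 450)
F(l) = 3
A = -6342 (A = -14*(450 + 3) = -14*453 = -6342)
30375/42623 + A/17160 = 30375/42623 - 6342/17160 = 30375*(1/42623) - 6342*1/17160 = 30375/42623 - 1057/2860 = 41819989/121901780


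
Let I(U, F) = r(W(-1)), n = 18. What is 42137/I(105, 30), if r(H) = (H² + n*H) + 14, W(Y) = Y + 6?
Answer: 42137/129 ≈ 326.64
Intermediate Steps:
W(Y) = 6 + Y
r(H) = 14 + H² + 18*H (r(H) = (H² + 18*H) + 14 = 14 + H² + 18*H)
I(U, F) = 129 (I(U, F) = 14 + (6 - 1)² + 18*(6 - 1) = 14 + 5² + 18*5 = 14 + 25 + 90 = 129)
42137/I(105, 30) = 42137/129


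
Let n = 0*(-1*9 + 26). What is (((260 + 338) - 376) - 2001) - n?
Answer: -1779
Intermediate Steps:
n = 0 (n = 0*(-9 + 26) = 0*17 = 0)
(((260 + 338) - 376) - 2001) - n = (((260 + 338) - 376) - 2001) - 1*0 = ((598 - 376) - 2001) + 0 = (222 - 2001) + 0 = -1779 + 0 = -1779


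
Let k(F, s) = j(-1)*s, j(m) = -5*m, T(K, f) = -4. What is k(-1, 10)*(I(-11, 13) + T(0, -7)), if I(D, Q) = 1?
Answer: -150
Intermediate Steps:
k(F, s) = 5*s (k(F, s) = (-5*(-1))*s = 5*s)
k(-1, 10)*(I(-11, 13) + T(0, -7)) = (5*10)*(1 - 4) = 50*(-3) = -150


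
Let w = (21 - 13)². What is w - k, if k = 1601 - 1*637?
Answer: -900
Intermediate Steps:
k = 964 (k = 1601 - 637 = 964)
w = 64 (w = 8² = 64)
w - k = 64 - 1*964 = 64 - 964 = -900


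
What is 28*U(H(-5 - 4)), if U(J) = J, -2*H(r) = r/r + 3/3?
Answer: -28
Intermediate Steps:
H(r) = -1 (H(r) = -(r/r + 3/3)/2 = -(1 + 3*(⅓))/2 = -(1 + 1)/2 = -½*2 = -1)
28*U(H(-5 - 4)) = 28*(-1) = -28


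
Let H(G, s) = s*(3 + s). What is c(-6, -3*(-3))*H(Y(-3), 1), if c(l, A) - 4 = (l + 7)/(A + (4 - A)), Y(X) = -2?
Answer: 17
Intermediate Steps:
c(l, A) = 23/4 + l/4 (c(l, A) = 4 + (l + 7)/(A + (4 - A)) = 4 + (7 + l)/4 = 4 + (7 + l)*(¼) = 4 + (7/4 + l/4) = 23/4 + l/4)
c(-6, -3*(-3))*H(Y(-3), 1) = (23/4 + (¼)*(-6))*(1*(3 + 1)) = (23/4 - 3/2)*(1*4) = (17/4)*4 = 17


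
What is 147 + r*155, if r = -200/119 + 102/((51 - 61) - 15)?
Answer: -443813/595 ≈ -745.90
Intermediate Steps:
r = -17138/2975 (r = -200*1/119 + 102/(-10 - 15) = -200/119 + 102/(-25) = -200/119 + 102*(-1/25) = -200/119 - 102/25 = -17138/2975 ≈ -5.7607)
147 + r*155 = 147 - 17138/2975*155 = 147 - 531278/595 = -443813/595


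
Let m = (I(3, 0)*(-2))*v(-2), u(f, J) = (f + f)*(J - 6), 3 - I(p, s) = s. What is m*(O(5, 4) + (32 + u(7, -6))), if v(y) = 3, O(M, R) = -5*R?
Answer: 2808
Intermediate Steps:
I(p, s) = 3 - s
u(f, J) = 2*f*(-6 + J) (u(f, J) = (2*f)*(-6 + J) = 2*f*(-6 + J))
m = -18 (m = ((3 - 1*0)*(-2))*3 = ((3 + 0)*(-2))*3 = (3*(-2))*3 = -6*3 = -18)
m*(O(5, 4) + (32 + u(7, -6))) = -18*(-5*4 + (32 + 2*7*(-6 - 6))) = -18*(-20 + (32 + 2*7*(-12))) = -18*(-20 + (32 - 168)) = -18*(-20 - 136) = -18*(-156) = 2808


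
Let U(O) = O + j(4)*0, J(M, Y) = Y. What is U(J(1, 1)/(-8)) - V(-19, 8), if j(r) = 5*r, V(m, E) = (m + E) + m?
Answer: 239/8 ≈ 29.875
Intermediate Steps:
V(m, E) = E + 2*m (V(m, E) = (E + m) + m = E + 2*m)
U(O) = O (U(O) = O + (5*4)*0 = O + 20*0 = O + 0 = O)
U(J(1, 1)/(-8)) - V(-19, 8) = 1/(-8) - (8 + 2*(-19)) = 1*(-⅛) - (8 - 38) = -⅛ - 1*(-30) = -⅛ + 30 = 239/8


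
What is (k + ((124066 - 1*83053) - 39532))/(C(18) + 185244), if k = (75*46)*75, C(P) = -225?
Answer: 260231/185019 ≈ 1.4065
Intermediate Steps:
k = 258750 (k = 3450*75 = 258750)
(k + ((124066 - 1*83053) - 39532))/(C(18) + 185244) = (258750 + ((124066 - 1*83053) - 39532))/(-225 + 185244) = (258750 + ((124066 - 83053) - 39532))/185019 = (258750 + (41013 - 39532))*(1/185019) = (258750 + 1481)*(1/185019) = 260231*(1/185019) = 260231/185019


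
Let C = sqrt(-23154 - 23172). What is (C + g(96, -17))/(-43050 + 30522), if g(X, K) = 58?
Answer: -1/216 - I*sqrt(46326)/12528 ≈ -0.0046296 - 0.01718*I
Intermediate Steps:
C = I*sqrt(46326) (C = sqrt(-46326) = I*sqrt(46326) ≈ 215.23*I)
(C + g(96, -17))/(-43050 + 30522) = (I*sqrt(46326) + 58)/(-43050 + 30522) = (58 + I*sqrt(46326))/(-12528) = (58 + I*sqrt(46326))*(-1/12528) = -1/216 - I*sqrt(46326)/12528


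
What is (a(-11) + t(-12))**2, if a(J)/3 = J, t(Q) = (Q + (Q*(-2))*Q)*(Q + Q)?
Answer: 51365889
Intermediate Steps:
t(Q) = 2*Q*(Q - 2*Q**2) (t(Q) = (Q + (-2*Q)*Q)*(2*Q) = (Q - 2*Q**2)*(2*Q) = 2*Q*(Q - 2*Q**2))
a(J) = 3*J
(a(-11) + t(-12))**2 = (3*(-11) + (-12)**2*(2 - 4*(-12)))**2 = (-33 + 144*(2 + 48))**2 = (-33 + 144*50)**2 = (-33 + 7200)**2 = 7167**2 = 51365889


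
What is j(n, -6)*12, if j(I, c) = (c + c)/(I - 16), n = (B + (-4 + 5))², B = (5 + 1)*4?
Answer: -48/203 ≈ -0.23645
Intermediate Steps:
B = 24 (B = 6*4 = 24)
n = 625 (n = (24 + (-4 + 5))² = (24 + 1)² = 25² = 625)
j(I, c) = 2*c/(-16 + I) (j(I, c) = (2*c)/(-16 + I) = 2*c/(-16 + I))
j(n, -6)*12 = (2*(-6)/(-16 + 625))*12 = (2*(-6)/609)*12 = (2*(-6)*(1/609))*12 = -4/203*12 = -48/203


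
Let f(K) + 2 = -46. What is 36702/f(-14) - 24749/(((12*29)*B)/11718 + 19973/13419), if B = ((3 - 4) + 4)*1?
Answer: -86376622413/5249800 ≈ -16453.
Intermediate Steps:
B = 3 (B = (-1 + 4)*1 = 3*1 = 3)
f(K) = -48 (f(K) = -2 - 46 = -48)
36702/f(-14) - 24749/(((12*29)*B)/11718 + 19973/13419) = 36702/(-48) - 24749/(((12*29)*3)/11718 + 19973/13419) = 36702*(-1/48) - 24749/((348*3)*(1/11718) + 19973*(1/13419)) = -6117/8 - 24749/(1044*(1/11718) + 19973/13419) = -6117/8 - 24749/(58/651 + 19973/13419) = -6117/8 - 24749/656225/415989 = -6117/8 - 24749*415989/656225 = -6117/8 - 10295311761/656225 = -86376622413/5249800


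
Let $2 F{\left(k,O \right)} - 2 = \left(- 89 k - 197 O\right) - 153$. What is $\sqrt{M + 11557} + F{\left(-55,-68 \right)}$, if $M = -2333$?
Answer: $9070 + 2 \sqrt{2306} \approx 9166.0$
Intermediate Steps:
$F{\left(k,O \right)} = - \frac{151}{2} - \frac{197 O}{2} - \frac{89 k}{2}$ ($F{\left(k,O \right)} = 1 + \frac{\left(- 89 k - 197 O\right) - 153}{2} = 1 + \frac{\left(- 197 O - 89 k\right) - 153}{2} = 1 + \frac{-153 - 197 O - 89 k}{2} = 1 - \left(\frac{153}{2} + \frac{89 k}{2} + \frac{197 O}{2}\right) = - \frac{151}{2} - \frac{197 O}{2} - \frac{89 k}{2}$)
$\sqrt{M + 11557} + F{\left(-55,-68 \right)} = \sqrt{-2333 + 11557} - -9070 = \sqrt{9224} + \left(- \frac{151}{2} + 6698 + \frac{4895}{2}\right) = 2 \sqrt{2306} + 9070 = 9070 + 2 \sqrt{2306}$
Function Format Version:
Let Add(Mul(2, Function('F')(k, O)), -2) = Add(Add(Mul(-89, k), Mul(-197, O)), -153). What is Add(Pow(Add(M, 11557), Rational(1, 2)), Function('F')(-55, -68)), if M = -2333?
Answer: Add(9070, Mul(2, Pow(2306, Rational(1, 2)))) ≈ 9166.0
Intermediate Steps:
Function('F')(k, O) = Add(Rational(-151, 2), Mul(Rational(-197, 2), O), Mul(Rational(-89, 2), k)) (Function('F')(k, O) = Add(1, Mul(Rational(1, 2), Add(Add(Mul(-89, k), Mul(-197, O)), -153))) = Add(1, Mul(Rational(1, 2), Add(Add(Mul(-197, O), Mul(-89, k)), -153))) = Add(1, Mul(Rational(1, 2), Add(-153, Mul(-197, O), Mul(-89, k)))) = Add(1, Add(Rational(-153, 2), Mul(Rational(-197, 2), O), Mul(Rational(-89, 2), k))) = Add(Rational(-151, 2), Mul(Rational(-197, 2), O), Mul(Rational(-89, 2), k)))
Add(Pow(Add(M, 11557), Rational(1, 2)), Function('F')(-55, -68)) = Add(Pow(Add(-2333, 11557), Rational(1, 2)), Add(Rational(-151, 2), Mul(Rational(-197, 2), -68), Mul(Rational(-89, 2), -55))) = Add(Pow(9224, Rational(1, 2)), Add(Rational(-151, 2), 6698, Rational(4895, 2))) = Add(Mul(2, Pow(2306, Rational(1, 2))), 9070) = Add(9070, Mul(2, Pow(2306, Rational(1, 2))))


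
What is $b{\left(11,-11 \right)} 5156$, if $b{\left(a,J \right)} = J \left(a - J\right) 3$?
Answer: $-3743256$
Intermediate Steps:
$b{\left(a,J \right)} = 3 J \left(a - J\right)$
$b{\left(11,-11 \right)} 5156 = 3 \left(-11\right) \left(11 - -11\right) 5156 = 3 \left(-11\right) \left(11 + 11\right) 5156 = 3 \left(-11\right) 22 \cdot 5156 = \left(-726\right) 5156 = -3743256$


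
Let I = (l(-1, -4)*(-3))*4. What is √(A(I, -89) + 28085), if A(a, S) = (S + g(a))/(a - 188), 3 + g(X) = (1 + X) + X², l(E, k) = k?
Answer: √2806885/10 ≈ 167.54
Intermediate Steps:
I = 48 (I = -4*(-3)*4 = 12*4 = 48)
g(X) = -2 + X + X² (g(X) = -3 + ((1 + X) + X²) = -3 + (1 + X + X²) = -2 + X + X²)
A(a, S) = (-2 + S + a + a²)/(-188 + a) (A(a, S) = (S + (-2 + a + a²))/(a - 188) = (-2 + S + a + a²)/(-188 + a))
√(A(I, -89) + 28085) = √((-2 - 89 + 48 + 48²)/(-188 + 48) + 28085) = √((-2 - 89 + 48 + 2304)/(-140) + 28085) = √(-1/140*2261 + 28085) = √(-323/20 + 28085) = √(561377/20) = √2806885/10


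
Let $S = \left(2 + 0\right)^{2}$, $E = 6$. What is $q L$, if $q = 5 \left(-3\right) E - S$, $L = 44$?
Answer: $-4136$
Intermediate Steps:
$S = 4$ ($S = 2^{2} = 4$)
$q = -94$ ($q = 5 \left(-3\right) 6 - 4 = \left(-15\right) 6 - 4 = -90 - 4 = -94$)
$q L = \left(-94\right) 44 = -4136$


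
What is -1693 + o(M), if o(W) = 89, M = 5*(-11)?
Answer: -1604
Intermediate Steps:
M = -55
-1693 + o(M) = -1693 + 89 = -1604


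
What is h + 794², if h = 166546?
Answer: 796982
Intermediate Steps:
h + 794² = 166546 + 794² = 166546 + 630436 = 796982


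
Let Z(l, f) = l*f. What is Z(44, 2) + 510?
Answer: 598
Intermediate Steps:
Z(l, f) = f*l
Z(44, 2) + 510 = 2*44 + 510 = 88 + 510 = 598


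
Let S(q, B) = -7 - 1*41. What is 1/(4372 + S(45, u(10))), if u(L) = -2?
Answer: 1/4324 ≈ 0.00023127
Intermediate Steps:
S(q, B) = -48 (S(q, B) = -7 - 41 = -48)
1/(4372 + S(45, u(10))) = 1/(4372 - 48) = 1/4324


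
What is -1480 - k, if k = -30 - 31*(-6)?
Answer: -1636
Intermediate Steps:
k = 156 (k = -30 + 186 = 156)
-1480 - k = -1480 - 1*156 = -1480 - 156 = -1636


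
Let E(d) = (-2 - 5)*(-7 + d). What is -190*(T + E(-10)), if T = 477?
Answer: -113240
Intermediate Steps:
E(d) = 49 - 7*d (E(d) = -7*(-7 + d) = 49 - 7*d)
-190*(T + E(-10)) = -190*(477 + (49 - 7*(-10))) = -190*(477 + (49 + 70)) = -190*(477 + 119) = -190*596 = -113240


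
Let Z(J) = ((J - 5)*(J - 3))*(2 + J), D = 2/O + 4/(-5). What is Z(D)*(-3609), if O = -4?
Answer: -68437467/1000 ≈ -68438.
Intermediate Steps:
D = -13/10 (D = 2/(-4) + 4/(-5) = 2*(-¼) + 4*(-⅕) = -½ - ⅘ = -13/10 ≈ -1.3000)
Z(J) = (-5 + J)*(-3 + J)*(2 + J) (Z(J) = ((-5 + J)*(-3 + J))*(2 + J) = (-5 + J)*(-3 + J)*(2 + J))
Z(D)*(-3609) = (30 + (-13/10)³ - 1*(-13/10) - 6*(-13/10)²)*(-3609) = (30 - 2197/1000 + 13/10 - 6*169/100)*(-3609) = (30 - 2197/1000 + 13/10 - 507/50)*(-3609) = (18963/1000)*(-3609) = -68437467/1000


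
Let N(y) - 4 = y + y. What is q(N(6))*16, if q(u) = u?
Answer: 256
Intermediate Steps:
N(y) = 4 + 2*y (N(y) = 4 + (y + y) = 4 + 2*y)
q(N(6))*16 = (4 + 2*6)*16 = (4 + 12)*16 = 16*16 = 256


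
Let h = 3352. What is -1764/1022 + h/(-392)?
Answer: -36761/3577 ≈ -10.277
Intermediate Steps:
-1764/1022 + h/(-392) = -1764/1022 + 3352/(-392) = -1764*1/1022 + 3352*(-1/392) = -126/73 - 419/49 = -36761/3577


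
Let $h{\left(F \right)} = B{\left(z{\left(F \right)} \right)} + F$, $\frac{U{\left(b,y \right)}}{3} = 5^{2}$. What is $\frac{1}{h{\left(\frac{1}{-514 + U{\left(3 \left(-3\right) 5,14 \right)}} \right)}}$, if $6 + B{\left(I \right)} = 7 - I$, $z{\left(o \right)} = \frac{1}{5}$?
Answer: $\frac{2195}{1751} \approx 1.2536$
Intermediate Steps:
$z{\left(o \right)} = \frac{1}{5}$
$U{\left(b,y \right)} = 75$ ($U{\left(b,y \right)} = 3 \cdot 5^{2} = 3 \cdot 25 = 75$)
$B{\left(I \right)} = 1 - I$ ($B{\left(I \right)} = -6 - \left(-7 + I\right) = 1 - I$)
$h{\left(F \right)} = \frac{4}{5} + F$ ($h{\left(F \right)} = \left(1 - \frac{1}{5}\right) + F = \frac{4}{5} + F$)
$\frac{1}{h{\left(\frac{1}{-514 + U{\left(3 \left(-3\right) 5,14 \right)}} \right)}} = \frac{1}{\frac{4}{5} + \frac{1}{-514 + 75}} = \frac{1}{\frac{4}{5} + \frac{1}{-439}} = \frac{1}{\frac{4}{5} - \frac{1}{439}} = \frac{1}{\frac{1751}{2195}} = \frac{2195}{1751}$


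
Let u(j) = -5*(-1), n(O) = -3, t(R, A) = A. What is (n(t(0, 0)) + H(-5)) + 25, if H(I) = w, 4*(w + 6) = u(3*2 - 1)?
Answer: 69/4 ≈ 17.250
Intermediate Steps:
u(j) = 5
w = -19/4 (w = -6 + (¼)*5 = -6 + 5/4 = -19/4 ≈ -4.7500)
H(I) = -19/4
(n(t(0, 0)) + H(-5)) + 25 = (-3 - 19/4) + 25 = -31/4 + 25 = 69/4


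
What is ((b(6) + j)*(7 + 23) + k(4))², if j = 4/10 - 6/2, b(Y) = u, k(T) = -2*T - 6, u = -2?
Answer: 23104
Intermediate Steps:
k(T) = -6 - 2*T
b(Y) = -2
j = -13/5 (j = 4*(⅒) - 6*½ = ⅖ - 3 = -13/5 ≈ -2.6000)
((b(6) + j)*(7 + 23) + k(4))² = ((-2 - 13/5)*(7 + 23) + (-6 - 2*4))² = (-23/5*30 + (-6 - 8))² = (-138 - 14)² = (-152)² = 23104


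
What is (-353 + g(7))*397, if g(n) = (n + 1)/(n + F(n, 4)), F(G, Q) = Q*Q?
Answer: -3220067/23 ≈ -1.4000e+5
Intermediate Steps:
F(G, Q) = Q²
g(n) = (1 + n)/(16 + n) (g(n) = (n + 1)/(n + 4²) = (1 + n)/(n + 16) = (1 + n)/(16 + n))
(-353 + g(7))*397 = (-353 + (1 + 7)/(16 + 7))*397 = (-353 + 8/23)*397 = -8111/23*397 = -3220067/23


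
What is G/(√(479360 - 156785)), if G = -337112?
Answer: -337112*√12903/64515 ≈ -593.55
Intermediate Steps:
G/(√(479360 - 156785)) = -337112/√(479360 - 156785) = -337112*√12903/64515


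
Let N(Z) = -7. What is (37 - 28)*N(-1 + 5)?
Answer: -63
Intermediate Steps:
(37 - 28)*N(-1 + 5) = (37 - 28)*(-7) = 9*(-7) = -63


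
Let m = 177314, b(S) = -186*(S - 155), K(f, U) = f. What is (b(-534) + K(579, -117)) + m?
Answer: 306047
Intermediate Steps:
b(S) = 28830 - 186*S (b(S) = -186*(-155 + S) = 28830 - 186*S)
(b(-534) + K(579, -117)) + m = ((28830 - 186*(-534)) + 579) + 177314 = ((28830 + 99324) + 579) + 177314 = (128154 + 579) + 177314 = 128733 + 177314 = 306047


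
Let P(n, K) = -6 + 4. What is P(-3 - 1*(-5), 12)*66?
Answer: -132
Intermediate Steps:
P(n, K) = -2
P(-3 - 1*(-5), 12)*66 = -2*66 = -132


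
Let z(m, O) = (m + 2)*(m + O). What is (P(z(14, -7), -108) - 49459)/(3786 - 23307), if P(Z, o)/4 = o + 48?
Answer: 49699/19521 ≈ 2.5459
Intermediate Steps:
z(m, O) = (2 + m)*(O + m)
P(Z, o) = 192 + 4*o (P(Z, o) = 4*(o + 48) = 4*(48 + o) = 192 + 4*o)
(P(z(14, -7), -108) - 49459)/(3786 - 23307) = ((192 + 4*(-108)) - 49459)/(3786 - 23307) = ((192 - 432) - 49459)/(-19521) = (-240 - 49459)*(-1/19521) = -49699*(-1/19521) = 49699/19521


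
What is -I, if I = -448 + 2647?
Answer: -2199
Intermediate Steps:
I = 2199
-I = -1*2199 = -2199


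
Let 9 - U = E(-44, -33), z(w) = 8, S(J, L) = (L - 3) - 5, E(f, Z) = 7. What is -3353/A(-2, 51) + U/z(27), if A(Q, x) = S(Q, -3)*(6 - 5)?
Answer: 13423/44 ≈ 305.07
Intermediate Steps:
S(J, L) = -8 + L (S(J, L) = (-3 + L) - 5 = -8 + L)
U = 2 (U = 9 - 1*7 = 9 - 7 = 2)
A(Q, x) = -11 (A(Q, x) = (-8 - 3)*(6 - 5) = -11*1 = -11)
-3353/A(-2, 51) + U/z(27) = -3353/(-11) + 2/8 = -3353*(-1/11) + 2*(1/8) = 3353/11 + 1/4 = 13423/44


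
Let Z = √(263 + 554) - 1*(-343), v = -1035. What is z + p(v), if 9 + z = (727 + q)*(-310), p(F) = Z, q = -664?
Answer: -19196 + √817 ≈ -19167.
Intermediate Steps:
Z = 343 + √817 (Z = √817 + 343 = 343 + √817 ≈ 371.58)
p(F) = 343 + √817
z = -19539 (z = -9 + (727 - 664)*(-310) = -9 + 63*(-310) = -9 - 19530 = -19539)
z + p(v) = -19539 + (343 + √817) = -19196 + √817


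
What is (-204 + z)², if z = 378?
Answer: 30276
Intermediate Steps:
(-204 + z)² = (-204 + 378)² = 174² = 30276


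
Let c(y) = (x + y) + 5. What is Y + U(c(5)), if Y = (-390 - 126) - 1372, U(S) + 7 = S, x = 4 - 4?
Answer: -1885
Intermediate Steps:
x = 0
c(y) = 5 + y (c(y) = (0 + y) + 5 = y + 5 = 5 + y)
U(S) = -7 + S
Y = -1888 (Y = -516 - 1372 = -1888)
Y + U(c(5)) = -1888 + (-7 + (5 + 5)) = -1888 + (-7 + 10) = -1888 + 3 = -1885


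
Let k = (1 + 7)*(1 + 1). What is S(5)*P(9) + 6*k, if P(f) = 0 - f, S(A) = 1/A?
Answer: 471/5 ≈ 94.200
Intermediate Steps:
P(f) = -f
k = 16 (k = 8*2 = 16)
S(5)*P(9) + 6*k = (-1*9)/5 + 6*16 = (⅕)*(-9) + 96 = -9/5 + 96 = 471/5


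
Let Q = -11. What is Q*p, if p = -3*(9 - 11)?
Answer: -66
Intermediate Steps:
p = 6 (p = -3*(-2) = 6)
Q*p = -11*6 = -66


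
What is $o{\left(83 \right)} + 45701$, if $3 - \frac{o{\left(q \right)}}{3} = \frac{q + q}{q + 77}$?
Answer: $\frac{3656551}{80} \approx 45707.0$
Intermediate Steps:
$o{\left(q \right)} = 9 - \frac{6 q}{77 + q}$ ($o{\left(q \right)} = 9 - 3 \frac{q + q}{q + 77} = 9 - 3 \frac{2 q}{77 + q} = 9 - \frac{6 q}{77 + q}$)
$o{\left(83 \right)} + 45701 = \frac{3 \left(231 + 83\right)}{77 + 83} + 45701 = 3 \cdot \frac{1}{160} \cdot 314 + 45701 = \frac{471}{80} + 45701 = \frac{3656551}{80}$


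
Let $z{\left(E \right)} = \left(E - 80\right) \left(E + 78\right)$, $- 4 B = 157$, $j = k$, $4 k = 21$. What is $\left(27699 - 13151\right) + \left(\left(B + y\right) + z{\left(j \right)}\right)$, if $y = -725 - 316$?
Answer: $\frac{115917}{16} \approx 7244.8$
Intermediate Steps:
$k = \frac{21}{4}$ ($k = \frac{1}{4} \cdot 21 = \frac{21}{4} \approx 5.25$)
$j = \frac{21}{4} \approx 5.25$
$B = - \frac{157}{4}$ ($B = \left(- \frac{1}{4}\right) 157 = - \frac{157}{4} \approx -39.25$)
$z{\left(E \right)} = \left(-80 + E\right) \left(78 + E\right)$
$y = -1041$ ($y = -725 - 316 = -1041$)
$\left(27699 - 13151\right) + \left(\left(B + y\right) + z{\left(j \right)}\right) = \left(27699 - 13151\right) - \frac{116851}{16} = 14548 - \frac{116851}{16} = \frac{115917}{16}$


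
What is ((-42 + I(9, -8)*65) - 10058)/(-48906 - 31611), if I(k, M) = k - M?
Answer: 8995/80517 ≈ 0.11172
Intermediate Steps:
((-42 + I(9, -8)*65) - 10058)/(-48906 - 31611) = ((-42 + (9 - 1*(-8))*65) - 10058)/(-48906 - 31611) = ((-42 + (9 + 8)*65) - 10058)/(-80517) = ((-42 + 17*65) - 10058)*(-1/80517) = ((-42 + 1105) - 10058)*(-1/80517) = (1063 - 10058)*(-1/80517) = -8995*(-1/80517) = 8995/80517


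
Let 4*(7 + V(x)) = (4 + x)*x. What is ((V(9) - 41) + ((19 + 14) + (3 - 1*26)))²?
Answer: 1225/16 ≈ 76.563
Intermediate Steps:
V(x) = -7 + x*(4 + x)/4 (V(x) = -7 + ((4 + x)*x)/4 = -7 + (x*(4 + x))/4 = -7 + x*(4 + x)/4)
((V(9) - 41) + ((19 + 14) + (3 - 1*26)))² = (((-7 + 9 + (¼)*9²) - 41) + ((19 + 14) + (3 - 1*26)))² = (((-7 + 9 + (¼)*81) - 41) + (33 + (3 - 26)))² = (((-7 + 9 + 81/4) - 41) + (33 - 23))² = ((89/4 - 41) + 10)² = (-75/4 + 10)² = (-35/4)² = 1225/16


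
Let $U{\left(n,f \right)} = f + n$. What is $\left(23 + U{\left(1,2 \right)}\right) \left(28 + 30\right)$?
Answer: $1508$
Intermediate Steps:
$\left(23 + U{\left(1,2 \right)}\right) \left(28 + 30\right) = \left(23 + \left(2 + 1\right)\right) \left(28 + 30\right) = \left(23 + 3\right) 58 = 26 \cdot 58 = 1508$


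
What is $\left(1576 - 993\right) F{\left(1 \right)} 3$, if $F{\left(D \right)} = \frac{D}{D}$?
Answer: $1749$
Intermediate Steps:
$F{\left(D \right)} = 1$
$\left(1576 - 993\right) F{\left(1 \right)} 3 = \left(1576 - 993\right) 1 \cdot 3 = 583 \cdot 3 = 1749$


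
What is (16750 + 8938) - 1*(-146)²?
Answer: 4372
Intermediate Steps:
(16750 + 8938) - 1*(-146)² = 25688 - 1*21316 = 25688 - 21316 = 4372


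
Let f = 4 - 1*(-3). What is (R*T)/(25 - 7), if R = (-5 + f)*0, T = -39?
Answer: 0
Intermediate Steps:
f = 7 (f = 4 + 3 = 7)
R = 0 (R = (-5 + 7)*0 = 2*0 = 0)
(R*T)/(25 - 7) = (0*(-39))/(25 - 7) = 0/18 = 0*(1/18) = 0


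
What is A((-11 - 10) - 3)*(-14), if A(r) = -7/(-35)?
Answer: -14/5 ≈ -2.8000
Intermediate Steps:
A(r) = ⅕ (A(r) = -7*(-1/35) = ⅕)
A((-11 - 10) - 3)*(-14) = (⅕)*(-14) = -14/5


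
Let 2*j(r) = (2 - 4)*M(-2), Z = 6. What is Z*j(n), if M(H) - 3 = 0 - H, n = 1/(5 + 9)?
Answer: -30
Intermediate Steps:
n = 1/14 ≈ 0.071429
M(H) = 3 - H (M(H) = 3 + (0 - H) = 3 - H)
j(r) = -5 (j(r) = ((2 - 4)*(3 - 1*(-2)))/2 = (-2*(3 + 2))/2 = (-2*5)/2 = (½)*(-10) = -5)
Z*j(n) = 6*(-5) = -30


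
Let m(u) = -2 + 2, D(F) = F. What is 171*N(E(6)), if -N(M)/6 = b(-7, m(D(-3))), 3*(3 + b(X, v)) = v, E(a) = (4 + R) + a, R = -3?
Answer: 3078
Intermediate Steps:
E(a) = 1 + a (E(a) = (4 - 3) + a = 1 + a)
m(u) = 0
b(X, v) = -3 + v/3
N(M) = 18 (N(M) = -6*(-3 + (1/3)*0) = -6*(-3 + 0) = -6*(-3) = 18)
171*N(E(6)) = 171*18 = 3078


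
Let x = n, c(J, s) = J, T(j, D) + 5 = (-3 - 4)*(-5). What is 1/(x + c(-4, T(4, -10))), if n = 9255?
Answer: 1/9251 ≈ 0.00010810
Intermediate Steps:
T(j, D) = 30 (T(j, D) = -5 + (-3 - 4)*(-5) = -5 - 7*(-5) = -5 + 35 = 30)
x = 9255
1/(x + c(-4, T(4, -10))) = 1/(9255 - 4) = 1/9251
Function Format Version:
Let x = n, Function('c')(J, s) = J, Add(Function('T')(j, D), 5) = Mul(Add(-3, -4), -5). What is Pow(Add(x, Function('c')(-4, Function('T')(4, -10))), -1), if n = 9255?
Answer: Rational(1, 9251) ≈ 0.00010810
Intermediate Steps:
Function('T')(j, D) = 30 (Function('T')(j, D) = Add(-5, Mul(Add(-3, -4), -5)) = Add(-5, Mul(-7, -5)) = Add(-5, 35) = 30)
x = 9255
Pow(Add(x, Function('c')(-4, Function('T')(4, -10))), -1) = Pow(Add(9255, -4), -1) = Pow(9251, -1) = Rational(1, 9251)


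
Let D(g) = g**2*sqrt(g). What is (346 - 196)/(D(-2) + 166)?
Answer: 2075/2299 - 50*I*sqrt(2)/2299 ≈ 0.90257 - 0.030757*I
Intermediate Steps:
D(g) = g**(5/2)
(346 - 196)/(D(-2) + 166) = (346 - 196)/((-2)**(5/2) + 166) = 150/(4*I*sqrt(2) + 166) = 150/(166 + 4*I*sqrt(2))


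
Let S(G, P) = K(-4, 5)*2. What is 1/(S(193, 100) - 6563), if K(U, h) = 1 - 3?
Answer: -1/6567 ≈ -0.00015228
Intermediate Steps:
K(U, h) = -2
S(G, P) = -4 (S(G, P) = -2*2 = -4)
1/(S(193, 100) - 6563) = 1/(-4 - 6563) = 1/(-6567) = -1/6567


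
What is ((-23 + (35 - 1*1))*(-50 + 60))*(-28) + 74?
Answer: -3006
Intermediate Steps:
((-23 + (35 - 1*1))*(-50 + 60))*(-28) + 74 = ((-23 + (35 - 1))*10)*(-28) + 74 = ((-23 + 34)*10)*(-28) + 74 = (11*10)*(-28) + 74 = 110*(-28) + 74 = -3080 + 74 = -3006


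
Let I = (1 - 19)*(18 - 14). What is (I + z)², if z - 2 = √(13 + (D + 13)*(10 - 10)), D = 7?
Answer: (70 - √13)² ≈ 4408.2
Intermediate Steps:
z = 2 + √13 (z = 2 + √(13 + (7 + 13)*(10 - 10)) = 2 + √(13 + 20*0) = 2 + √(13 + 0) = 2 + √13 ≈ 5.6056)
I = -72 (I = -18*4 = -72)
(I + z)² = (-72 + (2 + √13))² = (-70 + √13)²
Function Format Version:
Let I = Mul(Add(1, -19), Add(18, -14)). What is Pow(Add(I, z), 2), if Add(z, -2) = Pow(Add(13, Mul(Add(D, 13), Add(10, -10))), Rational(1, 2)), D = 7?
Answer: Pow(Add(70, Mul(-1, Pow(13, Rational(1, 2)))), 2) ≈ 4408.2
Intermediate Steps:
z = Add(2, Pow(13, Rational(1, 2))) (z = Add(2, Pow(Add(13, Mul(Add(7, 13), Add(10, -10))), Rational(1, 2))) = Add(2, Pow(Add(13, Mul(20, 0)), Rational(1, 2))) = Add(2, Pow(Add(13, 0), Rational(1, 2))) = Add(2, Pow(13, Rational(1, 2))) ≈ 5.6056)
I = -72 (I = Mul(-18, 4) = -72)
Pow(Add(I, z), 2) = Pow(Add(-72, Add(2, Pow(13, Rational(1, 2)))), 2) = Pow(Add(-70, Pow(13, Rational(1, 2))), 2)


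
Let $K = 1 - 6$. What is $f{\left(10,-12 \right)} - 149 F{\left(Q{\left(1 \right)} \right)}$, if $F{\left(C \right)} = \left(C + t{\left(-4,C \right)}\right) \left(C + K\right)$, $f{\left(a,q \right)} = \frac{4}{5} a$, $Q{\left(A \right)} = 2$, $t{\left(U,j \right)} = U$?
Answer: $-886$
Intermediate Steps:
$K = -5$
$f{\left(a,q \right)} = \frac{4 a}{5}$ ($f{\left(a,q \right)} = 4 \cdot \frac{1}{5} a = \frac{4 a}{5}$)
$F{\left(C \right)} = \left(-5 + C\right) \left(-4 + C\right)$ ($F{\left(C \right)} = \left(C - 4\right) \left(C - 5\right) = \left(-4 + C\right) \left(-5 + C\right) = \left(-5 + C\right) \left(-4 + C\right)$)
$f{\left(10,-12 \right)} - 149 F{\left(Q{\left(1 \right)} \right)} = \frac{4}{5} \cdot 10 - 149 \left(20 + 2^{2} - 18\right) = 8 - 149 \left(20 + 4 - 18\right) = 8 - 894 = -886$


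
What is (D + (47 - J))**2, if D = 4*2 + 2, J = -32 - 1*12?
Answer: 10201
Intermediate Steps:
J = -44 (J = -32 - 12 = -44)
D = 10 (D = 8 + 2 = 10)
(D + (47 - J))**2 = (10 + (47 - 1*(-44)))**2 = (10 + (47 + 44))**2 = (10 + 91)**2 = 101**2 = 10201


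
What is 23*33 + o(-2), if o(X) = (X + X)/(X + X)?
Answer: 760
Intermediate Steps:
o(X) = 1 (o(X) = (2*X)/((2*X)) = (2*X)*(1/(2*X)) = 1)
23*33 + o(-2) = 23*33 + 1 = 759 + 1 = 760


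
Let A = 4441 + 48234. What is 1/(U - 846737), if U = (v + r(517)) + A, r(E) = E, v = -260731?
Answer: -1/1054276 ≈ -9.4852e-7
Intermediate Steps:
A = 52675
U = -207539 (U = (-260731 + 517) + 52675 = -260214 + 52675 = -207539)
1/(U - 846737) = 1/(-207539 - 846737) = 1/(-1054276) = -1/1054276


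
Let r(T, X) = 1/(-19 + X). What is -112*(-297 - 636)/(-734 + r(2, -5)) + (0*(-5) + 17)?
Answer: -2208415/17617 ≈ -125.36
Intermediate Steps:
-112*(-297 - 636)/(-734 + r(2, -5)) + (0*(-5) + 17) = -112*(-297 - 636)/(-734 + 1/(-19 - 5)) + (0*(-5) + 17) = -(-104496)/(-734 + 1/(-24)) + (0 + 17) = -(-104496)/(-734 - 1/24) + 17 = -(-104496)/(-17617/24) + 17 = -(-104496)*(-24)/17617 + 17 = -112*22392/17617 + 17 = -2507904/17617 + 17 = -2208415/17617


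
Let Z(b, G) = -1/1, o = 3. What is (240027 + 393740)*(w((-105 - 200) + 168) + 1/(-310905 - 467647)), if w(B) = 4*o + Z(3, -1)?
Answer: 5427625585457/778552 ≈ 6.9714e+6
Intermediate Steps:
Z(b, G) = -1 (Z(b, G) = -1*1 = -1)
w(B) = 11 (w(B) = 4*3 - 1 = 12 - 1 = 11)
(240027 + 393740)*(w((-105 - 200) + 168) + 1/(-310905 - 467647)) = (240027 + 393740)*(11 + 1/(-310905 - 467647)) = 633767*(11 + 1/(-778552)) = 633767*(11 - 1/778552) = 633767*(8564071/778552) = 5427625585457/778552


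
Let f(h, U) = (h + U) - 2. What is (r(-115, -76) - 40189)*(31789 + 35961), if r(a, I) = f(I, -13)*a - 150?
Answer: -2023963500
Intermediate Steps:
f(h, U) = -2 + U + h (f(h, U) = (U + h) - 2 = -2 + U + h)
r(a, I) = -150 + a*(-15 + I) (r(a, I) = (-2 - 13 + I)*a - 150 = (-15 + I)*a - 150 = a*(-15 + I) - 150 = -150 + a*(-15 + I))
(r(-115, -76) - 40189)*(31789 + 35961) = ((-150 - 115*(-15 - 76)) - 40189)*(31789 + 35961) = ((-150 - 115*(-91)) - 40189)*67750 = ((-150 + 10465) - 40189)*67750 = (10315 - 40189)*67750 = -29874*67750 = -2023963500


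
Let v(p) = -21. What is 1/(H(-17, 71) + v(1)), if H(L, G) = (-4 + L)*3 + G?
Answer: -1/13 ≈ -0.076923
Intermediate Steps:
H(L, G) = -12 + G + 3*L (H(L, G) = (-12 + 3*L) + G = -12 + G + 3*L)
1/(H(-17, 71) + v(1)) = 1/((-12 + 71 + 3*(-17)) - 21) = 1/((-12 + 71 - 51) - 21) = 1/(8 - 21) = 1/(-13) = -1/13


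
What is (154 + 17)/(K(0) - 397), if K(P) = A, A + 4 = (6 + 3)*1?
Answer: -171/392 ≈ -0.43622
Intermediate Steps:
A = 5 (A = -4 + (6 + 3)*1 = -4 + 9*1 = -4 + 9 = 5)
K(P) = 5
(154 + 17)/(K(0) - 397) = (154 + 17)/(5 - 397) = 171/(-392) = 171*(-1/392) = -171/392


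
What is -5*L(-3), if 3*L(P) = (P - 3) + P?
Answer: 15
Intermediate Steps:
L(P) = -1 + 2*P/3 (L(P) = ((P - 3) + P)/3 = ((-3 + P) + P)/3 = (-3 + 2*P)/3 = -1 + 2*P/3)
-5*L(-3) = -5*(-1 + (⅔)*(-3)) = -5*(-1 - 2) = -5*(-3) = 15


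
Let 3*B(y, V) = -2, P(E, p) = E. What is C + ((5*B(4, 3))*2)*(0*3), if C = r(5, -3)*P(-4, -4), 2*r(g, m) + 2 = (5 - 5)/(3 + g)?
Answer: 4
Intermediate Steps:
r(g, m) = -1 (r(g, m) = -1 + ((5 - 5)/(3 + g))/2 = -1 + (0/(3 + g))/2 = -1 + (½)*0 = -1 + 0 = -1)
B(y, V) = -⅔ (B(y, V) = (⅓)*(-2) = -⅔)
C = 4 (C = -1*(-4) = 4)
C + ((5*B(4, 3))*2)*(0*3) = 4 + ((5*(-⅔))*2)*(0*3) = 4 - 10/3*2*0 = 4 - 20/3*0 = 4 + 0 = 4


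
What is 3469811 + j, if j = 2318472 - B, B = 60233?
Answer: 5728050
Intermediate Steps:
j = 2258239 (j = 2318472 - 1*60233 = 2318472 - 60233 = 2258239)
3469811 + j = 3469811 + 2258239 = 5728050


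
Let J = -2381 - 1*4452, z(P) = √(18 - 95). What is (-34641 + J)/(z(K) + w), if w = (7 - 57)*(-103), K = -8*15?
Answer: -213591100/26522577 + 41474*I*√77/26522577 ≈ -8.0532 + 0.013722*I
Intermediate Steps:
K = -120
z(P) = I*√77 (z(P) = √(-77) = I*√77)
w = 5150 (w = -50*(-103) = 5150)
J = -6833 (J = -2381 - 4452 = -6833)
(-34641 + J)/(z(K) + w) = (-34641 - 6833)/(I*√77 + 5150) = -41474/(5150 + I*√77)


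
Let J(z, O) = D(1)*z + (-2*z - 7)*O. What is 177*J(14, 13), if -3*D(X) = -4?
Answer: -77231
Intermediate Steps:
D(X) = 4/3 (D(X) = -⅓*(-4) = 4/3)
J(z, O) = 4*z/3 + O*(-7 - 2*z) (J(z, O) = 4*z/3 + (-2*z - 7)*O = 4*z/3 + (-7 - 2*z)*O = 4*z/3 + O*(-7 - 2*z))
177*J(14, 13) = 177*(-7*13 + (4/3)*14 - 2*13*14) = 177*(-91 + 56/3 - 364) = 177*(-1309/3) = -77231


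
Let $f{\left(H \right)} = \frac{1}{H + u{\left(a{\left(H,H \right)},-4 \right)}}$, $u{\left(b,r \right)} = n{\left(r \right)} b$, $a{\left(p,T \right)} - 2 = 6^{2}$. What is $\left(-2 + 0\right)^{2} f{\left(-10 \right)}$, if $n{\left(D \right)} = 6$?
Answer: $\frac{2}{109} \approx 0.018349$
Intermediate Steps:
$a{\left(p,T \right)} = 38$ ($a{\left(p,T \right)} = 2 + 6^{2} = 2 + 36 = 38$)
$u{\left(b,r \right)} = 6 b$
$f{\left(H \right)} = \frac{1}{228 + H}$ ($f{\left(H \right)} = \frac{1}{H + 6 \cdot 38} = \frac{1}{H + 228} = \frac{1}{228 + H}$)
$\left(-2 + 0\right)^{2} f{\left(-10 \right)} = \frac{\left(-2 + 0\right)^{2}}{228 - 10} = \frac{\left(-2\right)^{2}}{218} = 4 \cdot \frac{1}{218} = \frac{2}{109}$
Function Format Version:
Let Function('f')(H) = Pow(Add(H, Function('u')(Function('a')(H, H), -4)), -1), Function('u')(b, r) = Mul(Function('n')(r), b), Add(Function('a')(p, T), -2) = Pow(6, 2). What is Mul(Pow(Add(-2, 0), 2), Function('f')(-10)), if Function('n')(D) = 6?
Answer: Rational(2, 109) ≈ 0.018349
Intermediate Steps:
Function('a')(p, T) = 38 (Function('a')(p, T) = Add(2, Pow(6, 2)) = Add(2, 36) = 38)
Function('u')(b, r) = Mul(6, b)
Function('f')(H) = Pow(Add(228, H), -1) (Function('f')(H) = Pow(Add(H, Mul(6, 38)), -1) = Pow(Add(H, 228), -1) = Pow(Add(228, H), -1))
Mul(Pow(Add(-2, 0), 2), Function('f')(-10)) = Mul(Pow(Add(-2, 0), 2), Pow(Add(228, -10), -1)) = Mul(Pow(-2, 2), Pow(218, -1)) = Mul(4, Rational(1, 218)) = Rational(2, 109)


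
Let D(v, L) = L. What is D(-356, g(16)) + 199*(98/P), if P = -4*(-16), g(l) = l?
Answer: 10263/32 ≈ 320.72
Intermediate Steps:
P = 64
D(-356, g(16)) + 199*(98/P) = 16 + 199*(98/64) = 16 + 199*(98*(1/64)) = 16 + 199*(49/32) = 16 + 9751/32 = 10263/32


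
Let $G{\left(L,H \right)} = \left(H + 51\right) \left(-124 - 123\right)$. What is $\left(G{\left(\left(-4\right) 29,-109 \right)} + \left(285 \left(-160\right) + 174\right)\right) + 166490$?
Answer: $135390$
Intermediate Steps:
$G{\left(L,H \right)} = -12597 - 247 H$ ($G{\left(L,H \right)} = \left(51 + H\right) \left(-247\right) = -12597 - 247 H$)
$\left(G{\left(\left(-4\right) 29,-109 \right)} + \left(285 \left(-160\right) + 174\right)\right) + 166490 = \left(\left(-12597 - -26923\right) + \left(285 \left(-160\right) + 174\right)\right) + 166490 = \left(\left(-12597 + 26923\right) + \left(-45600 + 174\right)\right) + 166490 = \left(14326 - 45426\right) + 166490 = -31100 + 166490 = 135390$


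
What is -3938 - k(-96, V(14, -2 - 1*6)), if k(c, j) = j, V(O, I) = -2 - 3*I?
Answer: -3960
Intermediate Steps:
-3938 - k(-96, V(14, -2 - 1*6)) = -3938 - (-2 - 3*(-2 - 1*6)) = -3938 - (-2 - 3*(-2 - 6)) = -3938 - (-2 - 3*(-8)) = -3938 - (-2 + 24) = -3938 - 1*22 = -3938 - 22 = -3960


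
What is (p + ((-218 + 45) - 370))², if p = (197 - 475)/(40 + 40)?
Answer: 477815881/1600 ≈ 2.9864e+5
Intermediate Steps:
p = -139/40 (p = -278/80 = -278*1/80 = -139/40 ≈ -3.4750)
(p + ((-218 + 45) - 370))² = (-139/40 + ((-218 + 45) - 370))² = (-139/40 + (-173 - 370))² = (-139/40 - 543)² = (-21859/40)² = 477815881/1600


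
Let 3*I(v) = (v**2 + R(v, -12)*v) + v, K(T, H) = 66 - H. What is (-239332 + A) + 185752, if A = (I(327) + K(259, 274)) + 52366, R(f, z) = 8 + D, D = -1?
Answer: 35093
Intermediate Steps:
R(f, z) = 7 (R(f, z) = 8 - 1 = 7)
I(v) = v**2/3 + 8*v/3 (I(v) = ((v**2 + 7*v) + v)/3 = (v**2 + 8*v)/3 = v**2/3 + 8*v/3)
A = 88673 (A = ((1/3)*327*(8 + 327) + (66 - 1*274)) + 52366 = ((1/3)*327*335 + (66 - 274)) + 52366 = (36515 - 208) + 52366 = 36307 + 52366 = 88673)
(-239332 + A) + 185752 = (-239332 + 88673) + 185752 = -150659 + 185752 = 35093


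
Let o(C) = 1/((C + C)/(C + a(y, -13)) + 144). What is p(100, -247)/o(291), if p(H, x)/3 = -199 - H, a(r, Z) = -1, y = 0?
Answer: -18990387/145 ≈ -1.3097e+5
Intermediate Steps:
p(H, x) = -597 - 3*H (p(H, x) = 3*(-199 - H) = -597 - 3*H)
o(C) = 1/(144 + 2*C/(-1 + C)) (o(C) = 1/((C + C)/(C - 1) + 144) = 1/((2*C)/(-1 + C) + 144) = 1/(2*C/(-1 + C) + 144) = 1/(144 + 2*C/(-1 + C)))
p(100, -247)/o(291) = (-597 - 3*100)/(((-1 + 291)/(2*(-72 + 73*291)))) = (-597 - 300)/(((½)*290/(-72 + 21243))) = -897/((½)*290/21171) = -897/((½)*(1/21171)*290) = -897/145/21171 = -897*21171/145 = -18990387/145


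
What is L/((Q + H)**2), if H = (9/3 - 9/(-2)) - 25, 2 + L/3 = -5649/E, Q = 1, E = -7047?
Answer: -11260/852687 ≈ -0.013205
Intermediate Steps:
L = -2815/783 (L = -6 + 3*(-5649/(-7047)) = -6 + 3*(-5649*(-1/7047)) = -6 + 3*(1883/2349) = -6 + 1883/783 = -2815/783 ≈ -3.5951)
H = -35/2 (H = (9*(1/3) - 9*(-1/2)) - 25 = (3 + 9/2) - 25 = 15/2 - 25 = -35/2 ≈ -17.500)
L/((Q + H)**2) = -2815/(783*(1 - 35/2)**2) = -2815/(783*((-33/2)**2)) = -2815/(783*1089/4) = -2815/783*4/1089 = -11260/852687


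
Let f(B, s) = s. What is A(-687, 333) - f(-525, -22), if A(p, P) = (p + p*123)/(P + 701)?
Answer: -31220/517 ≈ -60.387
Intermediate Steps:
A(p, P) = 124*p/(701 + P) (A(p, P) = (p + 123*p)/(701 + P) = (124*p)/(701 + P) = 124*p/(701 + P))
A(-687, 333) - f(-525, -22) = 124*(-687)/(701 + 333) - 1*(-22) = 124*(-687)/1034 + 22 = 124*(-687)*(1/1034) + 22 = -42594/517 + 22 = -31220/517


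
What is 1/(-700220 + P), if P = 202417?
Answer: -1/497803 ≈ -2.0088e-6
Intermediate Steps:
1/(-700220 + P) = 1/(-700220 + 202417) = 1/(-497803) = -1/497803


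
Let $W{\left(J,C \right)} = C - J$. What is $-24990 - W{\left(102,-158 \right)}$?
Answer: $-24730$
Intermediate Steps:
$-24990 - W{\left(102,-158 \right)} = -24990 - \left(-158 - 102\right) = -24990 - -260 = -24990 + 260 = -24730$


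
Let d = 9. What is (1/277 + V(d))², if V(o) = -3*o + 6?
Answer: 33825856/76729 ≈ 440.85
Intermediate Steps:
V(o) = 6 - 3*o
(1/277 + V(d))² = (1/277 + (6 - 3*9))² = (1/277 + (6 - 27))² = (1/277 - 21)² = (-5816/277)² = 33825856/76729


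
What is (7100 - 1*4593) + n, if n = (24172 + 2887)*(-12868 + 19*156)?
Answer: -267989829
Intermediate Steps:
n = -267992336 (n = 27059*(-12868 + 2964) = 27059*(-9904) = -267992336)
(7100 - 1*4593) + n = (7100 - 1*4593) - 267992336 = (7100 - 4593) - 267992336 = 2507 - 267992336 = -267989829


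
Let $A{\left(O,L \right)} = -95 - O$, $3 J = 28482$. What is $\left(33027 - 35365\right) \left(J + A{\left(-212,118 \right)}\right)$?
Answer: $-22470518$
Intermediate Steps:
$J = 9494$ ($J = \frac{1}{3} \cdot 28482 = 9494$)
$\left(33027 - 35365\right) \left(J + A{\left(-212,118 \right)}\right) = \left(33027 - 35365\right) \left(9494 - -117\right) = - 2338 \left(9494 + \left(-95 + 212\right)\right) = - 2338 \left(9494 + 117\right) = \left(-2338\right) 9611 = -22470518$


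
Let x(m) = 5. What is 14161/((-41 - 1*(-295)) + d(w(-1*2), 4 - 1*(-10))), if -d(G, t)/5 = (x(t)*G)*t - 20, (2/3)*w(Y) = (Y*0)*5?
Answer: 14161/354 ≈ 40.003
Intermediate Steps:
w(Y) = 0 (w(Y) = 3*((Y*0)*5)/2 = 3*(0*5)/2 = (3/2)*0 = 0)
d(G, t) = 100 - 25*G*t (d(G, t) = -5*((5*G)*t - 20) = -5*(5*G*t - 20) = -5*(-20 + 5*G*t) = 100 - 25*G*t)
14161/((-41 - 1*(-295)) + d(w(-1*2), 4 - 1*(-10))) = 14161/((-41 - 1*(-295)) + (100 - 25*0*(4 - 1*(-10)))) = 14161/((-41 + 295) + (100 - 25*0*(4 + 10))) = 14161/(254 + (100 - 25*0*14)) = 14161/(254 + (100 + 0)) = 14161/(254 + 100) = 14161/354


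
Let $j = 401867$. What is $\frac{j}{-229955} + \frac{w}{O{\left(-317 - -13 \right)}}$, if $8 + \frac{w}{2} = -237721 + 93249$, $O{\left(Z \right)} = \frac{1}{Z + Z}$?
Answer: $\frac{40400260052533}{229955} \approx 1.7569 \cdot 10^{8}$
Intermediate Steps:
$O{\left(Z \right)} = \frac{1}{2 Z}$
$w = -288960$ ($w = -16 + 2 \left(-237721 + 93249\right) = -16 + 2 \left(-144472\right) = -16 - 288944 = -288960$)
$\frac{j}{-229955} + \frac{w}{O{\left(-317 - -13 \right)}} = \frac{401867}{-229955} - \frac{288960}{\frac{1}{2} \frac{1}{-317 - -13}} = 401867 \left(- \frac{1}{229955}\right) - \frac{288960}{\frac{1}{2} \frac{1}{-317 + 13}} = - \frac{401867}{229955} - \frac{288960}{\frac{1}{2} \frac{1}{-304}} = - \frac{401867}{229955} - \frac{288960}{\frac{1}{2} \left(- \frac{1}{304}\right)} = - \frac{401867}{229955} - \frac{288960}{- \frac{1}{608}} = - \frac{401867}{229955} - -175687680 = - \frac{401867}{229955} + 175687680 = \frac{40400260052533}{229955}$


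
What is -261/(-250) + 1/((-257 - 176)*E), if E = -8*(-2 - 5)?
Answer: 3164239/3031000 ≈ 1.0440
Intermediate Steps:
E = 56 (E = -8*(-7) = 56)
-261/(-250) + 1/((-257 - 176)*E) = -261/(-250) + 1/(-257 - 176*56) = -261*(-1/250) + (1/56)/(-433) = 261/250 - 1/433*1/56 = 261/250 - 1/24248 = 3164239/3031000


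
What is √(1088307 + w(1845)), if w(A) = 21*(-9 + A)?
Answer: 3*√125207 ≈ 1061.5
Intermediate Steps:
w(A) = -189 + 21*A
√(1088307 + w(1845)) = √(1088307 + (-189 + 21*1845)) = √(1088307 + (-189 + 38745)) = √(1088307 + 38556) = √1126863 = 3*√125207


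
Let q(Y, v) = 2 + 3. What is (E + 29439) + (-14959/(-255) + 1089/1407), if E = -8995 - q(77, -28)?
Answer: 2451510541/119595 ≈ 20498.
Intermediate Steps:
q(Y, v) = 5
E = -9000 (E = -8995 - 1*5 = -8995 - 5 = -9000)
(E + 29439) + (-14959/(-255) + 1089/1407) = (-9000 + 29439) + (-14959/(-255) + 1089/1407) = 20439 + (-14959*(-1/255) + 1089*(1/1407)) = 20439 + (14959/255 + 363/469) = 20439 + 7108336/119595 = 2451510541/119595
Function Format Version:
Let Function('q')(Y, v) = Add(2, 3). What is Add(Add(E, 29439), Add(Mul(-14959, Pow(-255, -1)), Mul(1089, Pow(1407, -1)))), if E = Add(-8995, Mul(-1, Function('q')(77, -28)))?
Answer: Rational(2451510541, 119595) ≈ 20498.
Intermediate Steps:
Function('q')(Y, v) = 5
E = -9000 (E = Add(-8995, Mul(-1, 5)) = Add(-8995, -5) = -9000)
Add(Add(E, 29439), Add(Mul(-14959, Pow(-255, -1)), Mul(1089, Pow(1407, -1)))) = Add(Add(-9000, 29439), Add(Mul(-14959, Pow(-255, -1)), Mul(1089, Pow(1407, -1)))) = Add(20439, Add(Mul(-14959, Rational(-1, 255)), Mul(1089, Rational(1, 1407)))) = Add(20439, Add(Rational(14959, 255), Rational(363, 469))) = Add(20439, Rational(7108336, 119595)) = Rational(2451510541, 119595)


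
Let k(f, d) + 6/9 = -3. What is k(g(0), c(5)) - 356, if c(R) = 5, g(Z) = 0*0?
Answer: -1079/3 ≈ -359.67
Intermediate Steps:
g(Z) = 0
k(f, d) = -11/3 (k(f, d) = -⅔ - 3 = -11/3)
k(g(0), c(5)) - 356 = -11/3 - 356 = -1079/3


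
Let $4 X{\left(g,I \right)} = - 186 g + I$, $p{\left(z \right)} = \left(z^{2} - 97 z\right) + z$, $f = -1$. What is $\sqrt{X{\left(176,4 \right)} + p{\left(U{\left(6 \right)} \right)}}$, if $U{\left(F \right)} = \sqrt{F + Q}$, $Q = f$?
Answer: $\sqrt{-8178 - 96 \sqrt{5}} \approx 91.611 i$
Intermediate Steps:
$Q = -1$
$U{\left(F \right)} = \sqrt{-1 + F}$ ($U{\left(F \right)} = \sqrt{F - 1} = \sqrt{-1 + F}$)
$p{\left(z \right)} = z^{2} - 96 z$
$X{\left(g,I \right)} = - \frac{93 g}{2} + \frac{I}{4}$ ($X{\left(g,I \right)} = \frac{- 186 g + I}{4} = \frac{I - 186 g}{4} = - \frac{93 g}{2} + \frac{I}{4}$)
$\sqrt{X{\left(176,4 \right)} + p{\left(U{\left(6 \right)} \right)}} = \sqrt{\left(\left(- \frac{93}{2}\right) 176 + \frac{1}{4} \cdot 4\right) + \sqrt{-1 + 6} \left(-96 + \sqrt{-1 + 6}\right)} = \sqrt{\left(-8184 + 1\right) + \sqrt{5} \left(-96 + \sqrt{5}\right)} = \sqrt{-8183 + \sqrt{5} \left(-96 + \sqrt{5}\right)}$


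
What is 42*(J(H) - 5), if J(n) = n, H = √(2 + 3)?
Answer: -210 + 42*√5 ≈ -116.09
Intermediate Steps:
H = √5 ≈ 2.2361
42*(J(H) - 5) = 42*(√5 - 5) = 42*(-5 + √5) = -210 + 42*√5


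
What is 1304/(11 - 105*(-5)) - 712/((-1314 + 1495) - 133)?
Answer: -4985/402 ≈ -12.400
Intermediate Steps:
1304/(11 - 105*(-5)) - 712/((-1314 + 1495) - 133) = 1304/(11 - 21*(-25)) - 712/(181 - 133) = 1304/(11 + 525) - 712/48 = 1304/536 - 712*1/48 = 1304*(1/536) - 89/6 = 163/67 - 89/6 = -4985/402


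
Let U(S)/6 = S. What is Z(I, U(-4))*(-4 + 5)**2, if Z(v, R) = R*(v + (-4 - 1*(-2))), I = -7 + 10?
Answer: -24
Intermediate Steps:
U(S) = 6*S
I = 3
Z(v, R) = R*(-2 + v) (Z(v, R) = R*(v + (-4 + 2)) = R*(v - 2) = R*(-2 + v))
Z(I, U(-4))*(-4 + 5)**2 = ((6*(-4))*(-2 + 3))*(-4 + 5)**2 = -24*1*1**2 = -24*1 = -24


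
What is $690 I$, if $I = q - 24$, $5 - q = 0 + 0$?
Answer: $-13110$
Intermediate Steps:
$q = 5$ ($q = 5 - \left(0 + 0\right) = 5 - 0 = 5 + 0 = 5$)
$I = -19$ ($I = 5 - 24 = -19$)
$690 I = 690 \left(-19\right) = -13110$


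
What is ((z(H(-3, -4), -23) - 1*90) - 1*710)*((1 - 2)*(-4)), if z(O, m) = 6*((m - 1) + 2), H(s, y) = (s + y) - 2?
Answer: -3728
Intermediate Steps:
H(s, y) = -2 + s + y
z(O, m) = 6 + 6*m (z(O, m) = 6*((-1 + m) + 2) = 6*(1 + m) = 6 + 6*m)
((z(H(-3, -4), -23) - 1*90) - 1*710)*((1 - 2)*(-4)) = (((6 + 6*(-23)) - 1*90) - 1*710)*((1 - 2)*(-4)) = (((6 - 138) - 90) - 710)*(-1*(-4)) = ((-132 - 90) - 710)*4 = (-222 - 710)*4 = -932*4 = -3728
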